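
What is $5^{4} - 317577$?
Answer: $-316952$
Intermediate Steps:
$5^{4} - 317577 = 625 - 317577 = -316952$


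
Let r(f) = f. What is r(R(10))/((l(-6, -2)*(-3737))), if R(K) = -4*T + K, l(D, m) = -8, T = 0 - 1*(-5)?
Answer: -5/14948 ≈ -0.00033449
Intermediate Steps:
T = 5 (T = 0 + 5 = 5)
R(K) = -20 + K (R(K) = -4*5 + K = -20 + K)
r(R(10))/((l(-6, -2)*(-3737))) = (-20 + 10)/((-8*(-3737))) = -10/29896 = -10*1/29896 = -5/14948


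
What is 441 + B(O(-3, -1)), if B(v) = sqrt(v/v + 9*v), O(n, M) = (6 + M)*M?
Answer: 441 + 2*I*sqrt(11) ≈ 441.0 + 6.6332*I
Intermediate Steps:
O(n, M) = M*(6 + M)
B(v) = sqrt(1 + 9*v)
441 + B(O(-3, -1)) = 441 + sqrt(1 + 9*(-(6 - 1))) = 441 + sqrt(1 + 9*(-1*5)) = 441 + sqrt(1 + 9*(-5)) = 441 + sqrt(1 - 45) = 441 + sqrt(-44) = 441 + 2*I*sqrt(11)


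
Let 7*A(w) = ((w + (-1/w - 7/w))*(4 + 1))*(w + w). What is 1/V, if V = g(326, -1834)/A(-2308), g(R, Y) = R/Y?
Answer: -6978181360/163 ≈ -4.2811e+7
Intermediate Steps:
A(w) = 2*w*(-40/w + 5*w)/7 (A(w) = (((w + (-1/w - 7/w))*(4 + 1))*(w + w))/7 = (((w - 8/w)*5)*(2*w))/7 = ((-40/w + 5*w)*(2*w))/7 = (2*w*(-40/w + 5*w))/7 = 2*w*(-40/w + 5*w)/7)
V = -163/6978181360 (V = (326/(-1834))/(-80/7 + (10/7)*(-2308)²) = (326*(-1/1834))/(-80/7 + (10/7)*5326864) = -163/(917*(-80/7 + 53268640/7)) = -163/(917*53268560/7) = -163/917*7/53268560 = -163/6978181360 ≈ -2.3359e-8)
1/V = 1/(-163/6978181360) = -6978181360/163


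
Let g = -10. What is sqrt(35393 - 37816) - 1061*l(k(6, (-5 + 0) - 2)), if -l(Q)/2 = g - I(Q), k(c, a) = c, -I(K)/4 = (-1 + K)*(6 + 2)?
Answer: 318300 + I*sqrt(2423) ≈ 3.183e+5 + 49.224*I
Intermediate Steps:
I(K) = 32 - 32*K (I(K) = -4*(-1 + K)*(6 + 2) = -4*(-1 + K)*8 = -4*(-8 + 8*K) = 32 - 32*K)
l(Q) = 84 - 64*Q (l(Q) = -2*(-10 - (32 - 32*Q)) = -2*(-10 + (-32 + 32*Q)) = -2*(-42 + 32*Q) = 84 - 64*Q)
sqrt(35393 - 37816) - 1061*l(k(6, (-5 + 0) - 2)) = sqrt(35393 - 37816) - 1061*(84 - 64*6) = sqrt(-2423) - 1061*(84 - 384) = I*sqrt(2423) - 1061*(-300) = I*sqrt(2423) + 318300 = 318300 + I*sqrt(2423)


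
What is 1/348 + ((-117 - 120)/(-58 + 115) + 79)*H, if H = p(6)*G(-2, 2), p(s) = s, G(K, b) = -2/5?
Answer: -5938177/33060 ≈ -179.62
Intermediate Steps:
G(K, b) = -2/5 (G(K, b) = -2*1/5 = -2/5)
H = -12/5 (H = 6*(-2/5) = -12/5 ≈ -2.4000)
1/348 + ((-117 - 120)/(-58 + 115) + 79)*H = 1/348 + ((-117 - 120)/(-58 + 115) + 79)*(-12/5) = 1/348 + (-237/57 + 79)*(-12/5) = 1/348 + (-237*1/57 + 79)*(-12/5) = 1/348 + (-79/19 + 79)*(-12/5) = 1/348 + (1422/19)*(-12/5) = 1/348 - 17064/95 = -5938177/33060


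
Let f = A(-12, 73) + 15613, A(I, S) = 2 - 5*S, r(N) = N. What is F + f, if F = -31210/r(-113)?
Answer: 1754460/113 ≈ 15526.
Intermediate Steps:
f = 15250 (f = (2 - 5*73) + 15613 = (2 - 365) + 15613 = -363 + 15613 = 15250)
F = 31210/113 (F = -31210/(-113) = -31210*(-1/113) = 31210/113 ≈ 276.19)
F + f = 31210/113 + 15250 = 1754460/113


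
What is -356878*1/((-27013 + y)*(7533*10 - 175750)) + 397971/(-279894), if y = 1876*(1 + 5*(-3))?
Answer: -88719796629878/62393927796165 ≈ -1.4219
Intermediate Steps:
y = -26264 (y = 1876*(1 - 15) = 1876*(-14) = -26264)
-356878*1/((-27013 + y)*(7533*10 - 175750)) + 397971/(-279894) = -356878*1/((-27013 - 26264)*(7533*10 - 175750)) + 397971/(-279894) = -356878*(-1/(53277*(75330 - 175750))) + 397971*(-1/279894) = -356878/((-100420*(-53277))) - 132657/93298 = -356878/5350076340 - 132657/93298 = -356878*1/5350076340 - 132657/93298 = -178439/2675038170 - 132657/93298 = -88719796629878/62393927796165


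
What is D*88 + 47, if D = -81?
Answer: -7081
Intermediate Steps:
D*88 + 47 = -81*88 + 47 = -7128 + 47 = -7081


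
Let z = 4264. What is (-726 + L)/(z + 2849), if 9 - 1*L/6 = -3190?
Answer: 6156/2371 ≈ 2.5964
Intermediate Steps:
L = 19194 (L = 54 - 6*(-3190) = 54 + 19140 = 19194)
(-726 + L)/(z + 2849) = (-726 + 19194)/(4264 + 2849) = 18468/7113 = 18468*(1/7113) = 6156/2371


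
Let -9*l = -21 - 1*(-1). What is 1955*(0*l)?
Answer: 0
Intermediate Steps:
l = 20/9 (l = -(-21 - 1*(-1))/9 = -(-21 + 1)/9 = -1/9*(-20) = 20/9 ≈ 2.2222)
1955*(0*l) = 1955*(0*(20/9)) = 1955*0 = 0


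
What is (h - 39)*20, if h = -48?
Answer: -1740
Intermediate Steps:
(h - 39)*20 = (-48 - 39)*20 = -87*20 = -1740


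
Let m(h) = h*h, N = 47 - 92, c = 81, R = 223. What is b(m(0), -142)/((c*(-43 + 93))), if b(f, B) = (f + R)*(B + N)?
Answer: -41701/4050 ≈ -10.297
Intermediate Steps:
N = -45
m(h) = h²
b(f, B) = (-45 + B)*(223 + f) (b(f, B) = (f + 223)*(B - 45) = (223 + f)*(-45 + B) = (-45 + B)*(223 + f))
b(m(0), -142)/((c*(-43 + 93))) = (-10035 - 45*0² + 223*(-142) - 142*0²)/((81*(-43 + 93))) = (-10035 - 45*0 - 31666 - 142*0)/((81*50)) = (-10035 + 0 - 31666 + 0)/4050 = -41701*1/4050 = -41701/4050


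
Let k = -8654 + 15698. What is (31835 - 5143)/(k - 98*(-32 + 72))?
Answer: 6673/781 ≈ 8.5442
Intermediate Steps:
k = 7044
(31835 - 5143)/(k - 98*(-32 + 72)) = (31835 - 5143)/(7044 - 98*(-32 + 72)) = 26692/(7044 - 98*40) = 26692/(7044 - 3920) = 26692/3124 = 26692*(1/3124) = 6673/781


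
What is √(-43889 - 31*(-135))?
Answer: 2*I*√9926 ≈ 199.26*I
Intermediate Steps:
√(-43889 - 31*(-135)) = √(-43889 + 4185) = √(-39704) = 2*I*√9926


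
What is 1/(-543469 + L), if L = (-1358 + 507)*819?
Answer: -1/1240438 ≈ -8.0617e-7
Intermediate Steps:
L = -696969 (L = -851*819 = -696969)
1/(-543469 + L) = 1/(-543469 - 696969) = 1/(-1240438) = -1/1240438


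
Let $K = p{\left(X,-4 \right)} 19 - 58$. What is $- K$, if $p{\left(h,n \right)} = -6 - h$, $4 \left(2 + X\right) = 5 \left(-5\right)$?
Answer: $\frac{61}{4} \approx 15.25$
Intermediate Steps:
$X = - \frac{33}{4}$ ($X = -2 + \frac{5 \left(-5\right)}{4} = -2 + \frac{1}{4} \left(-25\right) = -2 - \frac{25}{4} = - \frac{33}{4} \approx -8.25$)
$K = - \frac{61}{4}$ ($K = \left(-6 - - \frac{33}{4}\right) 19 - 58 = \left(-6 + \frac{33}{4}\right) 19 - 58 = \frac{9}{4} \cdot 19 - 58 = \frac{171}{4} - 58 = - \frac{61}{4} \approx -15.25$)
$- K = \left(-1\right) \left(- \frac{61}{4}\right) = \frac{61}{4}$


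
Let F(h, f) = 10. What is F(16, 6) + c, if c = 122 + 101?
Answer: 233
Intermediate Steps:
c = 223
F(16, 6) + c = 10 + 223 = 233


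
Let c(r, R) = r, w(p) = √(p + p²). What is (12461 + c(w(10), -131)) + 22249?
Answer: 34710 + √110 ≈ 34721.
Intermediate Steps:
(12461 + c(w(10), -131)) + 22249 = (12461 + √(10*(1 + 10))) + 22249 = (12461 + √(10*11)) + 22249 = (12461 + √110) + 22249 = 34710 + √110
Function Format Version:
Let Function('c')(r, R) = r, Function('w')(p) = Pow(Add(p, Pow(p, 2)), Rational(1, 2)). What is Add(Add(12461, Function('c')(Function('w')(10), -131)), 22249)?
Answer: Add(34710, Pow(110, Rational(1, 2))) ≈ 34721.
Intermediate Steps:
Add(Add(12461, Function('c')(Function('w')(10), -131)), 22249) = Add(Add(12461, Pow(Mul(10, Add(1, 10)), Rational(1, 2))), 22249) = Add(Add(12461, Pow(Mul(10, 11), Rational(1, 2))), 22249) = Add(Add(12461, Pow(110, Rational(1, 2))), 22249) = Add(34710, Pow(110, Rational(1, 2)))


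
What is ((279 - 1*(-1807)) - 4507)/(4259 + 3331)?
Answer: -807/2530 ≈ -0.31897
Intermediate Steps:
((279 - 1*(-1807)) - 4507)/(4259 + 3331) = ((279 + 1807) - 4507)/7590 = (2086 - 4507)*(1/7590) = -2421*1/7590 = -807/2530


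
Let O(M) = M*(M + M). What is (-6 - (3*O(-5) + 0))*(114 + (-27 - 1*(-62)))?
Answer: -23244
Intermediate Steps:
O(M) = 2*M² (O(M) = M*(2*M) = 2*M²)
(-6 - (3*O(-5) + 0))*(114 + (-27 - 1*(-62))) = (-6 - (3*(2*(-5)²) + 0))*(114 + (-27 - 1*(-62))) = (-6 - (3*(2*25) + 0))*(114 + (-27 + 62)) = (-6 - (3*50 + 0))*(114 + 35) = (-6 - (150 + 0))*149 = (-6 - 1*150)*149 = (-6 - 150)*149 = -156*149 = -23244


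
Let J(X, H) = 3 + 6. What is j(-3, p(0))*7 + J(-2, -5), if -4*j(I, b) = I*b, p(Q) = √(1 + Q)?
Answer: 57/4 ≈ 14.250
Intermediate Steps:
j(I, b) = -I*b/4
J(X, H) = 9
j(-3, p(0))*7 + J(-2, -5) = -¼*(-3)*√(1 + 0)*7 + 9 = -¼*(-3)*√1*7 + 9 = -¼*(-3)*1*7 + 9 = (¾)*7 + 9 = 21/4 + 9 = 57/4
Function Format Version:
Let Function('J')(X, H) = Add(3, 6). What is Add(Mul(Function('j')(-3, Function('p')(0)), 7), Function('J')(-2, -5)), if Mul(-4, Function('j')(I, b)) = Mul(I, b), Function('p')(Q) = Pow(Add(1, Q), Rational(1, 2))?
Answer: Rational(57, 4) ≈ 14.250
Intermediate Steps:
Function('j')(I, b) = Mul(Rational(-1, 4), I, b) (Function('j')(I, b) = Mul(Rational(-1, 4), Mul(I, b)) = Mul(Rational(-1, 4), I, b))
Function('J')(X, H) = 9
Add(Mul(Function('j')(-3, Function('p')(0)), 7), Function('J')(-2, -5)) = Add(Mul(Mul(Rational(-1, 4), -3, Pow(Add(1, 0), Rational(1, 2))), 7), 9) = Add(Mul(Mul(Rational(-1, 4), -3, Pow(1, Rational(1, 2))), 7), 9) = Add(Mul(Mul(Rational(-1, 4), -3, 1), 7), 9) = Add(Mul(Rational(3, 4), 7), 9) = Add(Rational(21, 4), 9) = Rational(57, 4)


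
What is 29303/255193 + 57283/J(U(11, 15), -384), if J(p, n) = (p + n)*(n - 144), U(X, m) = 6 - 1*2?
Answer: 20497574539/51201923520 ≈ 0.40033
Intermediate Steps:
U(X, m) = 4 (U(X, m) = 6 - 2 = 4)
J(p, n) = (-144 + n)*(n + p) (J(p, n) = (n + p)*(-144 + n) = (-144 + n)*(n + p))
29303/255193 + 57283/J(U(11, 15), -384) = 29303/255193 + 57283/((-384)**2 - 144*(-384) - 144*4 - 384*4) = 29303*(1/255193) + 57283/(147456 + 55296 - 576 - 1536) = 29303/255193 + 57283/200640 = 20497574539/51201923520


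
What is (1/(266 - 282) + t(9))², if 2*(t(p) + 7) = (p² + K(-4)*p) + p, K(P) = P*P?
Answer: 3094081/256 ≈ 12086.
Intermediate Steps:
K(P) = P²
t(p) = -7 + p²/2 + 17*p/2 (t(p) = -7 + ((p² + (-4)²*p) + p)/2 = -7 + ((p² + 16*p) + p)/2 = -7 + (p² + 17*p)/2 = -7 + (p²/2 + 17*p/2) = -7 + p²/2 + 17*p/2)
(1/(266 - 282) + t(9))² = (1/(266 - 282) + (-7 + (½)*9² + (17/2)*9))² = (1/(-16) + (-7 + (½)*81 + 153/2))² = (-1/16 + (-7 + 81/2 + 153/2))² = (-1/16 + 110)² = (1759/16)² = 3094081/256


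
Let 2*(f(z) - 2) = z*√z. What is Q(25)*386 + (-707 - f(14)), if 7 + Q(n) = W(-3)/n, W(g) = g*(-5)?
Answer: -15897/5 - 7*√14 ≈ -3205.6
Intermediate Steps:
W(g) = -5*g
f(z) = 2 + z^(3/2)/2 (f(z) = 2 + (z*√z)/2 = 2 + z^(3/2)/2)
Q(n) = -7 + 15/n (Q(n) = -7 + (-5*(-3))/n = -7 + 15/n)
Q(25)*386 + (-707 - f(14)) = (-7 + 15/25)*386 + (-707 - (2 + 14^(3/2)/2)) = (-7 + 15*(1/25))*386 + (-707 - (2 + (14*√14)/2)) = (-7 + ⅗)*386 + (-707 - (2 + 7*√14)) = -32/5*386 + (-707 + (-2 - 7*√14)) = -12352/5 + (-709 - 7*√14) = -15897/5 - 7*√14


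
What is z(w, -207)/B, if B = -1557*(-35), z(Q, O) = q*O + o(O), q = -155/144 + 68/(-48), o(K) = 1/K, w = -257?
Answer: 244169/25783920 ≈ 0.0094698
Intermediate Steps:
q = -359/144 (q = -155*1/144 + 68*(-1/48) = -155/144 - 17/12 = -359/144 ≈ -2.4931)
z(Q, O) = 1/O - 359*O/144 (z(Q, O) = -359*O/144 + 1/O = 1/O - 359*O/144)
B = 54495
z(w, -207)/B = (1/(-207) - 359/144*(-207))/54495 = (-1/207 + 8257/16)*(1/54495) = (1709183/3312)*(1/54495) = 244169/25783920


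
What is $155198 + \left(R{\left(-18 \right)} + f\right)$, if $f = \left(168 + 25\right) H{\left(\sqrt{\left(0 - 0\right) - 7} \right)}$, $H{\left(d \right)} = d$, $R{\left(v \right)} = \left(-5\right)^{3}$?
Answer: $155073 + 193 i \sqrt{7} \approx 1.5507 \cdot 10^{5} + 510.63 i$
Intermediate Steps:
$R{\left(v \right)} = -125$
$f = 193 i \sqrt{7}$ ($f = \left(168 + 25\right) \sqrt{\left(0 - 0\right) - 7} = 193 \sqrt{\left(0 + 0\right) - 7} = 193 \sqrt{0 - 7} = 193 \sqrt{-7} = 193 i \sqrt{7} \approx 510.63 i$)
$155198 + \left(R{\left(-18 \right)} + f\right) = 155198 - \left(125 - 193 i \sqrt{7}\right) = 155073 + 193 i \sqrt{7}$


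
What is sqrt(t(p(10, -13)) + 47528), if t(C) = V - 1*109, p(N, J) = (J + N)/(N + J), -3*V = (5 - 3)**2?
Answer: sqrt(426759)/3 ≈ 217.76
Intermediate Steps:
V = -4/3 (V = -(5 - 3)**2/3 = -1/3*2**2 = -1/3*4 = -4/3 ≈ -1.3333)
p(N, J) = 1 (p(N, J) = (J + N)/(J + N) = 1)
t(C) = -331/3 (t(C) = -4/3 - 1*109 = -4/3 - 109 = -331/3)
sqrt(t(p(10, -13)) + 47528) = sqrt(-331/3 + 47528) = sqrt(142253/3) = sqrt(426759)/3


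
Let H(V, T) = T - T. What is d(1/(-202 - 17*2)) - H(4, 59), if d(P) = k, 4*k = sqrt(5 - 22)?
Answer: I*sqrt(17)/4 ≈ 1.0308*I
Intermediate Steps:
k = I*sqrt(17)/4 (k = sqrt(5 - 22)/4 = sqrt(-17)/4 = (I*sqrt(17))/4 = I*sqrt(17)/4 ≈ 1.0308*I)
H(V, T) = 0
d(P) = I*sqrt(17)/4
d(1/(-202 - 17*2)) - H(4, 59) = I*sqrt(17)/4 - 1*0 = I*sqrt(17)/4 + 0 = I*sqrt(17)/4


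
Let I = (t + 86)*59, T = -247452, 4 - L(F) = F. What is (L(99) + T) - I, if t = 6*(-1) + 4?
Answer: -252503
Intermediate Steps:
L(F) = 4 - F
t = -2 (t = -6 + 4 = -2)
I = 4956 (I = (-2 + 86)*59 = 84*59 = 4956)
(L(99) + T) - I = ((4 - 1*99) - 247452) - 1*4956 = ((4 - 99) - 247452) - 4956 = (-95 - 247452) - 4956 = -247547 - 4956 = -252503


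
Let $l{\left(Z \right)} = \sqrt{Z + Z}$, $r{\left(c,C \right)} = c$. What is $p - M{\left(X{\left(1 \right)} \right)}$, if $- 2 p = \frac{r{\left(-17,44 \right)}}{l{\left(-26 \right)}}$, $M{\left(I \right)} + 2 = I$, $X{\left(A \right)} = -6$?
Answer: $8 - \frac{17 i \sqrt{13}}{52} \approx 8.0 - 1.1787 i$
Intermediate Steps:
$l{\left(Z \right)} = \sqrt{2} \sqrt{Z}$ ($l{\left(Z \right)} = \sqrt{2 Z} = \sqrt{2} \sqrt{Z}$)
$M{\left(I \right)} = -2 + I$
$p = - \frac{17 i \sqrt{13}}{52}$ ($p = - \frac{\left(-17\right) \frac{1}{\sqrt{2} \sqrt{-26}}}{2} = - \frac{\left(-17\right) \frac{1}{\sqrt{2} i \sqrt{26}}}{2} = - \frac{\left(-17\right) \frac{1}{2 i \sqrt{13}}}{2} = - \frac{\left(-17\right) \left(- \frac{i \sqrt{13}}{26}\right)}{2} = - \frac{\frac{17}{26} i \sqrt{13}}{2} = - \frac{17 i \sqrt{13}}{52} \approx - 1.1787 i$)
$p - M{\left(X{\left(1 \right)} \right)} = - \frac{17 i \sqrt{13}}{52} - \left(-2 - 6\right) = - \frac{17 i \sqrt{13}}{52} - -8 = - \frac{17 i \sqrt{13}}{52} + 8 = 8 - \frac{17 i \sqrt{13}}{52}$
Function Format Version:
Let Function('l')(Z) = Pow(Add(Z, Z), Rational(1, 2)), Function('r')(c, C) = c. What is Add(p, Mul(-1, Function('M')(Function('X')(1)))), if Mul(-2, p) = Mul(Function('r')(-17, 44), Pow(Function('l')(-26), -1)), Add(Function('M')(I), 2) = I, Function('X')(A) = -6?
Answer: Add(8, Mul(Rational(-17, 52), I, Pow(13, Rational(1, 2)))) ≈ Add(8.0000, Mul(-1.1787, I))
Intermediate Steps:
Function('l')(Z) = Mul(Pow(2, Rational(1, 2)), Pow(Z, Rational(1, 2))) (Function('l')(Z) = Pow(Mul(2, Z), Rational(1, 2)) = Mul(Pow(2, Rational(1, 2)), Pow(Z, Rational(1, 2))))
Function('M')(I) = Add(-2, I)
p = Mul(Rational(-17, 52), I, Pow(13, Rational(1, 2))) (p = Mul(Rational(-1, 2), Mul(-17, Pow(Mul(Pow(2, Rational(1, 2)), Pow(-26, Rational(1, 2))), -1))) = Mul(Rational(-1, 2), Mul(-17, Pow(Mul(Pow(2, Rational(1, 2)), Mul(I, Pow(26, Rational(1, 2)))), -1))) = Mul(Rational(-1, 2), Mul(-17, Pow(Mul(2, I, Pow(13, Rational(1, 2))), -1))) = Mul(Rational(-1, 2), Mul(-17, Mul(Rational(-1, 26), I, Pow(13, Rational(1, 2))))) = Mul(Rational(-1, 2), Mul(Rational(17, 26), I, Pow(13, Rational(1, 2)))) = Mul(Rational(-17, 52), I, Pow(13, Rational(1, 2))) ≈ Mul(-1.1787, I))
Add(p, Mul(-1, Function('M')(Function('X')(1)))) = Add(Mul(Rational(-17, 52), I, Pow(13, Rational(1, 2))), Mul(-1, Add(-2, -6))) = Add(Mul(Rational(-17, 52), I, Pow(13, Rational(1, 2))), Mul(-1, -8)) = Add(Mul(Rational(-17, 52), I, Pow(13, Rational(1, 2))), 8) = Add(8, Mul(Rational(-17, 52), I, Pow(13, Rational(1, 2))))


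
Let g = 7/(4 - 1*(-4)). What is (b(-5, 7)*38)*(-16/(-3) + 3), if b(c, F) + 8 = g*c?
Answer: -15675/4 ≈ -3918.8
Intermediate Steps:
g = 7/8 (g = 7/(4 + 4) = 7/8 ≈ 0.87500)
b(c, F) = -8 + 7*c/8
(b(-5, 7)*38)*(-16/(-3) + 3) = ((-8 + (7/8)*(-5))*38)*(-16/(-3) + 3) = ((-8 - 35/8)*38)*(-16*(-1)/3 + 3) = (-99/8*38)*(-4*(-4/3) + 3) = -1881*(16/3 + 3)/4 = -1881/4*25/3 = -15675/4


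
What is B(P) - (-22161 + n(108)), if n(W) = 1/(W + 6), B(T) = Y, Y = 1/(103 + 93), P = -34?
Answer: 247582651/11172 ≈ 22161.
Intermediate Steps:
Y = 1/196 ≈ 0.0051020
B(T) = 1/196
n(W) = 1/(6 + W)
B(P) - (-22161 + n(108)) = 1/196 - (-22161 + 1/(6 + 108)) = 1/196 - (-22161 + 1/114) = 1/196 - 1*(-2526353/114) = 1/196 + 2526353/114 = 247582651/11172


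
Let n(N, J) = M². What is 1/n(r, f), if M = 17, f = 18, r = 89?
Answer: 1/289 ≈ 0.0034602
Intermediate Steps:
n(N, J) = 289 (n(N, J) = 17² = 289)
1/n(r, f) = 1/289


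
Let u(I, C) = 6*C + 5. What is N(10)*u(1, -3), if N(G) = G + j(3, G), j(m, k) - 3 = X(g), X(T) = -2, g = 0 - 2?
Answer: -143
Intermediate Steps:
g = -2
u(I, C) = 5 + 6*C
j(m, k) = 1 (j(m, k) = 3 - 2 = 1)
N(G) = 1 + G (N(G) = G + 1 = 1 + G)
N(10)*u(1, -3) = (1 + 10)*(5 + 6*(-3)) = 11*(5 - 18) = 11*(-13) = -143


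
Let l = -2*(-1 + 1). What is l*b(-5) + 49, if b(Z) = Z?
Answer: 49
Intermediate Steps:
l = 0 (l = -2*0 = 0)
l*b(-5) + 49 = 0*(-5) + 49 = 0 + 49 = 49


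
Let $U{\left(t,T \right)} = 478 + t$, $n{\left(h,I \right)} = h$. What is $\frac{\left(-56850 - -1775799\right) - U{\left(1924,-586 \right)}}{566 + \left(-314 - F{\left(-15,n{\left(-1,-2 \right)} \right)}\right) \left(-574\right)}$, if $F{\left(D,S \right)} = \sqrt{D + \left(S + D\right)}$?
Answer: $\frac{155177565347}{16349788480} - \frac{492648989 i \sqrt{31}}{16349788480} \approx 9.4911 - 0.16777 i$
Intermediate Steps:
$F{\left(D,S \right)} = \sqrt{S + 2 D}$ ($F{\left(D,S \right)} = \sqrt{D + \left(D + S\right)} = \sqrt{S + 2 D}$)
$\frac{\left(-56850 - -1775799\right) - U{\left(1924,-586 \right)}}{566 + \left(-314 - F{\left(-15,n{\left(-1,-2 \right)} \right)}\right) \left(-574\right)} = \frac{\left(-56850 - -1775799\right) - \left(478 + 1924\right)}{566 + \left(-314 - \sqrt{-1 + 2 \left(-15\right)}\right) \left(-574\right)} = \frac{\left(-56850 + 1775799\right) - 2402}{566 + \left(-314 - \sqrt{-1 - 30}\right) \left(-574\right)} = \frac{1718949 - 2402}{566 + \left(-314 - \sqrt{-31}\right) \left(-574\right)} = \frac{1716547}{566 + \left(-314 - i \sqrt{31}\right) \left(-574\right)} = \frac{1716547}{566 + \left(180236 + 574 i \sqrt{31}\right)} = \frac{1716547}{180802 + 574 i \sqrt{31}}$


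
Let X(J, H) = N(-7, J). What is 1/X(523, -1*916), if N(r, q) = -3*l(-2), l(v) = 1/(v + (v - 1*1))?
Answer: 5/3 ≈ 1.6667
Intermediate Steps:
l(v) = 1/(-1 + 2*v) (l(v) = 1/(v + (v - 1)) = 1/(v + (-1 + v)) = 1/(-1 + 2*v))
N(r, q) = ⅗ (N(r, q) = -3/(-1 + 2*(-2)) = -3/(-1 - 4) = -3/(-5) = -3*(-⅕) = ⅗)
X(J, H) = ⅗
1/X(523, -1*916) = 1/(⅗) = 5/3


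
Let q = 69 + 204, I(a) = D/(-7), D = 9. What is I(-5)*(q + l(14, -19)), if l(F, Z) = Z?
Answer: -2286/7 ≈ -326.57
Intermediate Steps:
I(a) = -9/7 (I(a) = 9/(-7) = 9*(-1/7) = -9/7)
q = 273
I(-5)*(q + l(14, -19)) = -9*(273 - 19)/7 = -9/7*254 = -2286/7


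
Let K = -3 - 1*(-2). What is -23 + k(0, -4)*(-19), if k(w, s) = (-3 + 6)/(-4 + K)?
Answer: -58/5 ≈ -11.600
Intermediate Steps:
K = -1 (K = -3 + 2 = -1)
k(w, s) = -⅗ (k(w, s) = (-3 + 6)/(-4 - 1) = 3/(-5) = 3*(-⅕) = -⅗)
-23 + k(0, -4)*(-19) = -23 - ⅗*(-19) = -23 + 57/5 = -58/5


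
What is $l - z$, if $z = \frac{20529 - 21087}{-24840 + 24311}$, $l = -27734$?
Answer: $- \frac{14671844}{529} \approx -27735.0$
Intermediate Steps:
$z = \frac{558}{529}$ ($z = - \frac{558}{-529} = \left(-558\right) \left(- \frac{1}{529}\right) = \frac{558}{529} \approx 1.0548$)
$l - z = -27734 - \frac{558}{529} = - \frac{14671844}{529}$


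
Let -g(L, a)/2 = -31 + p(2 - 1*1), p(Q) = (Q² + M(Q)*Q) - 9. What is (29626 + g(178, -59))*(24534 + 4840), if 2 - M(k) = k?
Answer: 872466548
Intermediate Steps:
M(k) = 2 - k
p(Q) = -9 + Q² + Q*(2 - Q) (p(Q) = (Q² + (2 - Q)*Q) - 9 = (Q² + Q*(2 - Q)) - 9 = -9 + Q² + Q*(2 - Q))
g(L, a) = 76 (g(L, a) = -2*(-31 + (-9 + 2*(2 - 1*1))) = -2*(-31 + (-9 + 2*(2 - 1))) = -2*(-31 + (-9 + 2*1)) = -2*(-31 + (-9 + 2)) = -2*(-31 - 7) = -2*(-38) = 76)
(29626 + g(178, -59))*(24534 + 4840) = (29626 + 76)*(24534 + 4840) = 29702*29374 = 872466548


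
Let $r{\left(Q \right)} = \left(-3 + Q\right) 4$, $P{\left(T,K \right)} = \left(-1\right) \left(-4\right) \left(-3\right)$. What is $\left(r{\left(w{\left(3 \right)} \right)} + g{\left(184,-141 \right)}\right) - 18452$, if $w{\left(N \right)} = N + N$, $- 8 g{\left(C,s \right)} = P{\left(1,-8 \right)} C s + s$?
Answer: $- \frac{458707}{8} \approx -57338.0$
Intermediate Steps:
$P{\left(T,K \right)} = -12$ ($P{\left(T,K \right)} = 4 \left(-3\right) = -12$)
$g{\left(C,s \right)} = - \frac{s}{8} + \frac{3 C s}{2}$ ($g{\left(C,s \right)} = - \frac{- 12 C s + s}{8} = - \frac{s - 12 C s}{8} = - \frac{s}{8} + \frac{3 C s}{2}$)
$w{\left(N \right)} = 2 N$
$r{\left(Q \right)} = -12 + 4 Q$
$\left(r{\left(w{\left(3 \right)} \right)} + g{\left(184,-141 \right)}\right) - 18452 = \left(\left(-12 + 4 \cdot 2 \cdot 3\right) + \frac{1}{8} \left(-141\right) \left(-1 + 12 \cdot 184\right)\right) - 18452 = \left(\left(-12 + 4 \cdot 6\right) + \frac{1}{8} \left(-141\right) \left(-1 + 2208\right)\right) - 18452 = \left(\left(-12 + 24\right) + \frac{1}{8} \left(-141\right) 2207\right) - 18452 = \left(12 - \frac{311187}{8}\right) - 18452 = - \frac{311091}{8} - 18452 = - \frac{458707}{8}$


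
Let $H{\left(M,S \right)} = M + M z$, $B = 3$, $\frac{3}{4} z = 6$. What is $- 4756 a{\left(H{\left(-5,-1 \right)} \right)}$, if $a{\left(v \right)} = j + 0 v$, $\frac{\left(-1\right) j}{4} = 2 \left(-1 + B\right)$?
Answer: $76096$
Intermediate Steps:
$z = 8$ ($z = \frac{4}{3} \cdot 6 = 8$)
$j = -16$ ($j = - 4 \cdot 2 \left(-1 + 3\right) = - 4 \cdot 2 \cdot 2 = \left(-4\right) 4 = -16$)
$H{\left(M,S \right)} = 9 M$ ($H{\left(M,S \right)} = M + M 8 = M + 8 M = 9 M$)
$a{\left(v \right)} = -16$ ($a{\left(v \right)} = -16 + 0 v = -16 + 0 = -16$)
$- 4756 a{\left(H{\left(-5,-1 \right)} \right)} = \left(-4756\right) \left(-16\right) = 76096$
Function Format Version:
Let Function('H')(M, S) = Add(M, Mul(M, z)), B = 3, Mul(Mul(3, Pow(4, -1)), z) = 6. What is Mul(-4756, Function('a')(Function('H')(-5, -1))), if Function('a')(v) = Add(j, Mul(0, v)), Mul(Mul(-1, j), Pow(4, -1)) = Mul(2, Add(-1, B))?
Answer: 76096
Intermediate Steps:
z = 8 (z = Mul(Rational(4, 3), 6) = 8)
j = -16 (j = Mul(-4, Mul(2, Add(-1, 3))) = Mul(-4, Mul(2, 2)) = Mul(-4, 4) = -16)
Function('H')(M, S) = Mul(9, M) (Function('H')(M, S) = Add(M, Mul(M, 8)) = Add(M, Mul(8, M)) = Mul(9, M))
Function('a')(v) = -16 (Function('a')(v) = Add(-16, Mul(0, v)) = Add(-16, 0) = -16)
Mul(-4756, Function('a')(Function('H')(-5, -1))) = Mul(-4756, -16) = 76096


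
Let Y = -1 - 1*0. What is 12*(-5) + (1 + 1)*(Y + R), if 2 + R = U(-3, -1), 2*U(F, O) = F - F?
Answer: -66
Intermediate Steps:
U(F, O) = 0 (U(F, O) = (F - F)/2 = (½)*0 = 0)
Y = -1 (Y = -1 + 0 = -1)
R = -2 (R = -2 + 0 = -2)
12*(-5) + (1 + 1)*(Y + R) = 12*(-5) + (1 + 1)*(-1 - 2) = -60 + 2*(-3) = -60 - 6 = -66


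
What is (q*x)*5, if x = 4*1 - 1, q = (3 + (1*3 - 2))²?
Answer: 240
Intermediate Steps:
q = 16 (q = (3 + (3 - 2))² = (3 + 1)² = 4² = 16)
x = 3 (x = 4 - 1 = 3)
(q*x)*5 = (16*3)*5 = 48*5 = 240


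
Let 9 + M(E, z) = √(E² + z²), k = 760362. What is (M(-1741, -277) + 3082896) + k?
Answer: 3843249 + √3107810 ≈ 3.8450e+6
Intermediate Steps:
M(E, z) = -9 + √(E² + z²)
(M(-1741, -277) + 3082896) + k = ((-9 + √((-1741)² + (-277)²)) + 3082896) + 760362 = ((-9 + √(3031081 + 76729)) + 3082896) + 760362 = ((-9 + √3107810) + 3082896) + 760362 = (3082887 + √3107810) + 760362 = 3843249 + √3107810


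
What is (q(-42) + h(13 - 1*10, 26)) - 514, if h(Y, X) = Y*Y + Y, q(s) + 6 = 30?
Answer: -478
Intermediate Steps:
q(s) = 24 (q(s) = -6 + 30 = 24)
h(Y, X) = Y + Y² (h(Y, X) = Y² + Y = Y + Y²)
(q(-42) + h(13 - 1*10, 26)) - 514 = (24 + (13 - 1*10)*(1 + (13 - 1*10))) - 514 = (24 + (13 - 10)*(1 + (13 - 10))) - 514 = (24 + 3*(1 + 3)) - 514 = (24 + 3*4) - 514 = (24 + 12) - 514 = 36 - 514 = -478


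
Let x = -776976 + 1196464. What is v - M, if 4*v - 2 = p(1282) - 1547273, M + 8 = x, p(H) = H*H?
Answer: -1581667/4 ≈ -3.9542e+5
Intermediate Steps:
x = 419488
p(H) = H**2
M = 419480 (M = -8 + 419488 = 419480)
v = 96253/4 (v = 1/2 + (1282**2 - 1547273)/4 = 1/2 + (1643524 - 1547273)/4 = 1/2 + (1/4)*96251 = 1/2 + 96251/4 = 96253/4 ≈ 24063.)
v - M = 96253/4 - 1*419480 = 96253/4 - 419480 = -1581667/4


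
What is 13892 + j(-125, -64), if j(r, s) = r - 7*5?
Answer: 13732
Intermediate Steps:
j(r, s) = -35 + r (j(r, s) = r - 35 = -35 + r)
13892 + j(-125, -64) = 13892 + (-35 - 125) = 13892 - 160 = 13732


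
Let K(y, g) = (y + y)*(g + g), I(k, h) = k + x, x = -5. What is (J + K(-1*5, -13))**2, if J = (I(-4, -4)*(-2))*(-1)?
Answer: 58564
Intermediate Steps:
I(k, h) = -5 + k (I(k, h) = k - 5 = -5 + k)
K(y, g) = 4*g*y (K(y, g) = (2*y)*(2*g) = 4*g*y)
J = -18 (J = ((-5 - 4)*(-2))*(-1) = -9*(-2)*(-1) = 18*(-1) = -18)
(J + K(-1*5, -13))**2 = (-18 + 4*(-13)*(-1*5))**2 = (-18 + 4*(-13)*(-5))**2 = (-18 + 260)**2 = 242**2 = 58564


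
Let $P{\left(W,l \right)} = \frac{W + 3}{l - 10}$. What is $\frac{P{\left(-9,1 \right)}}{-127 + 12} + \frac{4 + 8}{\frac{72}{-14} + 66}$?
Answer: $\frac{4688}{24495} \approx 0.19139$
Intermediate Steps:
$P{\left(W,l \right)} = \frac{3 + W}{-10 + l}$
$\frac{P{\left(-9,1 \right)}}{-127 + 12} + \frac{4 + 8}{\frac{72}{-14} + 66} = \frac{\frac{1}{-10 + 1} \left(3 - 9\right)}{-127 + 12} + \frac{4 + 8}{\frac{72}{-14} + 66} = \frac{\frac{1}{-9} \left(-6\right)}{-115} + \frac{12}{72 \left(- \frac{1}{14}\right) + 66} = \left(- \frac{1}{9}\right) \left(-6\right) \left(- \frac{1}{115}\right) + \frac{12}{- \frac{36}{7} + 66} = \frac{2}{3} \left(- \frac{1}{115}\right) + \frac{12}{\frac{426}{7}} = - \frac{2}{345} + 12 \cdot \frac{7}{426} = - \frac{2}{345} + \frac{14}{71} = \frac{4688}{24495}$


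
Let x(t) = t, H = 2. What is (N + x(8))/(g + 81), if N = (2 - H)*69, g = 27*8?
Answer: 8/297 ≈ 0.026936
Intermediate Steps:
g = 216
N = 0 (N = (2 - 1*2)*69 = (2 - 2)*69 = 0*69 = 0)
(N + x(8))/(g + 81) = (0 + 8)/(216 + 81) = 8/297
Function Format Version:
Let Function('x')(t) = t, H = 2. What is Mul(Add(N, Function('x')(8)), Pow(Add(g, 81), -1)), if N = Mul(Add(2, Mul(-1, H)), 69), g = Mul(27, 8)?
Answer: Rational(8, 297) ≈ 0.026936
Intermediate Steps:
g = 216
N = 0 (N = Mul(Add(2, Mul(-1, 2)), 69) = Mul(Add(2, -2), 69) = Mul(0, 69) = 0)
Mul(Add(N, Function('x')(8)), Pow(Add(g, 81), -1)) = Mul(Add(0, 8), Pow(Add(216, 81), -1)) = Mul(8, Pow(297, -1)) = Mul(8, Rational(1, 297)) = Rational(8, 297)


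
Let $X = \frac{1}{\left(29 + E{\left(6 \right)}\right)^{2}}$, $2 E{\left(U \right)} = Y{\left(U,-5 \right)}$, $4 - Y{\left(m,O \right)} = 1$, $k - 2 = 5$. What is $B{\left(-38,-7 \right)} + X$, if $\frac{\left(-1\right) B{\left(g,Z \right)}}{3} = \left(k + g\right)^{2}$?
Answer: $- \frac{10727639}{3721} \approx -2883.0$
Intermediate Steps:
$k = 7$ ($k = 2 + 5 = 7$)
$Y{\left(m,O \right)} = 3$ ($Y{\left(m,O \right)} = 4 - 1 = 3$)
$E{\left(U \right)} = \frac{3}{2}$ ($E{\left(U \right)} = \frac{1}{2} \cdot 3 = \frac{3}{2}$)
$B{\left(g,Z \right)} = - 3 \left(7 + g\right)^{2}$
$X = \frac{4}{3721}$ ($X = \frac{1}{\left(29 + \frac{3}{2}\right)^{2}} = \frac{1}{\left(\frac{61}{2}\right)^{2}} = \frac{1}{\frac{3721}{4}} = \frac{4}{3721} \approx 0.001075$)
$B{\left(-38,-7 \right)} + X = - 3 \left(7 - 38\right)^{2} + \frac{4}{3721} = - 3 \left(-31\right)^{2} + \frac{4}{3721} = \left(-3\right) 961 + \frac{4}{3721} = -2883 + \frac{4}{3721} = - \frac{10727639}{3721}$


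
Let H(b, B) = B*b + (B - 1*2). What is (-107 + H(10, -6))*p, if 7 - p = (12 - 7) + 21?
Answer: 3325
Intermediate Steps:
H(b, B) = -2 + B + B*b (H(b, B) = B*b + (B - 2) = B*b + (-2 + B) = -2 + B + B*b)
p = -19 (p = 7 - ((12 - 7) + 21) = 7 - (5 + 21) = 7 - 1*26 = 7 - 26 = -19)
(-107 + H(10, -6))*p = (-107 + (-2 - 6 - 6*10))*(-19) = (-107 + (-2 - 6 - 60))*(-19) = (-107 - 68)*(-19) = -175*(-19) = 3325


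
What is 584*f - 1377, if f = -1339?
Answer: -783353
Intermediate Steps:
584*f - 1377 = 584*(-1339) - 1377 = -781976 - 1377 = -783353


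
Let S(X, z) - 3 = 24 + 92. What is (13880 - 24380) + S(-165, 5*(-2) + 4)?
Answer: -10381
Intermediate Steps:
S(X, z) = 119 (S(X, z) = 3 + (24 + 92) = 3 + 116 = 119)
(13880 - 24380) + S(-165, 5*(-2) + 4) = (13880 - 24380) + 119 = -10500 + 119 = -10381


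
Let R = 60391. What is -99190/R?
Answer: -99190/60391 ≈ -1.6425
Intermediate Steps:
-99190/R = -99190/60391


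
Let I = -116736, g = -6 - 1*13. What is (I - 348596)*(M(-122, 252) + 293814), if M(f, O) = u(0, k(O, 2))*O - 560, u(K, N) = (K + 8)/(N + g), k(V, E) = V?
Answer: -31796227695736/233 ≈ -1.3646e+11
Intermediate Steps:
g = -19 (g = -6 - 13 = -19)
u(K, N) = (8 + K)/(-19 + N) (u(K, N) = (K + 8)/(N - 19) = (8 + K)/(-19 + N))
M(f, O) = -560 + 8*O/(-19 + O) (M(f, O) = ((8 + 0)/(-19 + O))*O - 560 = (8/(-19 + O))*O - 560 = 8*O/(-19 + O) - 560 = -560 + 8*O/(-19 + O))
(I - 348596)*(M(-122, 252) + 293814) = (-116736 - 348596)*(8*(1330 - 69*252)/(-19 + 252) + 293814) = -465332*(8*(1330 - 17388)/233 + 293814) = -465332*(8*(1/233)*(-16058) + 293814) = -465332*(-128464/233 + 293814) = -465332*68330198/233 = -31796227695736/233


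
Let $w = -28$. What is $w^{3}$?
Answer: $-21952$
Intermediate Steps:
$w^{3} = \left(-28\right)^{3} = -21952$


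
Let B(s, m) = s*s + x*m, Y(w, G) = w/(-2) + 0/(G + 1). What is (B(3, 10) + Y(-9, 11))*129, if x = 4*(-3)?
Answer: -27477/2 ≈ -13739.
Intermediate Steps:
x = -12
Y(w, G) = -w/2 (Y(w, G) = w*(-½) + 0/(1 + G) = -w/2 + 0 = -w/2)
B(s, m) = s² - 12*m (B(s, m) = s*s - 12*m = s² - 12*m)
(B(3, 10) + Y(-9, 11))*129 = ((3² - 12*10) - ½*(-9))*129 = ((9 - 120) + 9/2)*129 = (-111 + 9/2)*129 = -213/2*129 = -27477/2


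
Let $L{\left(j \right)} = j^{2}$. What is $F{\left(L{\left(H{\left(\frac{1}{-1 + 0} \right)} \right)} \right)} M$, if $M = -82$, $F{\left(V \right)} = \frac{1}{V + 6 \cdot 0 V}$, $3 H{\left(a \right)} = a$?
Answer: $-738$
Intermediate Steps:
$H{\left(a \right)} = \frac{a}{3}$
$F{\left(V \right)} = \frac{1}{V}$ ($F{\left(V \right)} = \frac{1}{V + 0 V} = \frac{1}{V + 0} = \frac{1}{V}$)
$F{\left(L{\left(H{\left(\frac{1}{-1 + 0} \right)} \right)} \right)} M = \frac{1}{\left(\frac{1}{3 \left(-1 + 0\right)}\right)^{2}} \left(-82\right) = \frac{1}{\left(\frac{1}{3 \left(-1\right)}\right)^{2}} \left(-82\right) = \frac{1}{\left(\frac{1}{3} \left(-1\right)\right)^{2}} \left(-82\right) = \frac{1}{\left(- \frac{1}{3}\right)^{2}} \left(-82\right) = \frac{1}{\frac{1}{9}} \left(-82\right) = 9 \left(-82\right) = -738$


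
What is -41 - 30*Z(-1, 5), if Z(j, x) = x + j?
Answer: -161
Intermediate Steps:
Z(j, x) = j + x
-41 - 30*Z(-1, 5) = -41 - 30*(-1 + 5) = -41 - 30*4 = -41 - 120 = -161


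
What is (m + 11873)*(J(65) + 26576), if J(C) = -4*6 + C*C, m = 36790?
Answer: 1497701151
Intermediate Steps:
J(C) = -24 + C²
(m + 11873)*(J(65) + 26576) = (36790 + 11873)*((-24 + 65²) + 26576) = 48663*((-24 + 4225) + 26576) = 48663*(4201 + 26576) = 48663*30777 = 1497701151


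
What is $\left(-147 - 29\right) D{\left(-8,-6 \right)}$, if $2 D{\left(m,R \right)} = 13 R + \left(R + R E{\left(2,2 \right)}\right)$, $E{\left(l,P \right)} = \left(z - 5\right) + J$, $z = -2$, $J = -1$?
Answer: $3168$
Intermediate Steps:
$E{\left(l,P \right)} = -8$ ($E{\left(l,P \right)} = \left(-2 - 5\right) - 1 = -7 - 1 = -8$)
$D{\left(m,R \right)} = 3 R$ ($D{\left(m,R \right)} = \frac{13 R + \left(R + R \left(-8\right)\right)}{2} = \frac{13 R + \left(R - 8 R\right)}{2} = \frac{13 R - 7 R}{2} = \frac{6 R}{2} = 3 R$)
$\left(-147 - 29\right) D{\left(-8,-6 \right)} = \left(-147 - 29\right) 3 \left(-6\right) = \left(-176\right) \left(-18\right) = 3168$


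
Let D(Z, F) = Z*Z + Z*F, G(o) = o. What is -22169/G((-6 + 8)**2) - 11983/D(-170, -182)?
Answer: -331660223/59840 ≈ -5542.5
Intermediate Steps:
D(Z, F) = Z**2 + F*Z
-22169/G((-6 + 8)**2) - 11983/D(-170, -182) = -22169/(-6 + 8)**2 - 11983*(-1/(170*(-182 - 170))) = -22169/(2**2) - 11983/((-170*(-352))) = -22169/4 - 11983/59840 = -331660223/59840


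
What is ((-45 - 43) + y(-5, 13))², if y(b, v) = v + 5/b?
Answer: 5776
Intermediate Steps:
((-45 - 43) + y(-5, 13))² = ((-45 - 43) + (13 + 5/(-5)))² = (-88 + (13 + 5*(-⅕)))² = (-88 + (13 - 1))² = (-88 + 12)² = (-76)² = 5776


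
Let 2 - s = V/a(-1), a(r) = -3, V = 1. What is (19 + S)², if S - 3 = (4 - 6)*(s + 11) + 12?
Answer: 484/9 ≈ 53.778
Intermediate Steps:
s = 7/3 (s = 2 - 1/(-3) = 2 - (-1)/3 = 2 - 1*(-⅓) = 2 + ⅓ = 7/3 ≈ 2.3333)
S = -35/3 (S = 3 + ((4 - 6)*(7/3 + 11) + 12) = 3 + (-2*40/3 + 12) = 3 + (-80/3 + 12) = 3 - 44/3 = -35/3 ≈ -11.667)
(19 + S)² = (19 - 35/3)² = (22/3)² = 484/9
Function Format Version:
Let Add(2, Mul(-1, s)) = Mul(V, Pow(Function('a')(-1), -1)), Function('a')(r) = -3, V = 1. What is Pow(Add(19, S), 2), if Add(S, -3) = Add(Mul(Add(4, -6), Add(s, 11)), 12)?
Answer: Rational(484, 9) ≈ 53.778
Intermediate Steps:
s = Rational(7, 3) (s = Add(2, Mul(-1, Mul(1, Pow(-3, -1)))) = Add(2, Mul(-1, Mul(1, Rational(-1, 3)))) = Add(2, Mul(-1, Rational(-1, 3))) = Add(2, Rational(1, 3)) = Rational(7, 3) ≈ 2.3333)
S = Rational(-35, 3) (S = Add(3, Add(Mul(Add(4, -6), Add(Rational(7, 3), 11)), 12)) = Add(3, Add(Mul(-2, Rational(40, 3)), 12)) = Add(3, Add(Rational(-80, 3), 12)) = Add(3, Rational(-44, 3)) = Rational(-35, 3) ≈ -11.667)
Pow(Add(19, S), 2) = Pow(Add(19, Rational(-35, 3)), 2) = Pow(Rational(22, 3), 2) = Rational(484, 9)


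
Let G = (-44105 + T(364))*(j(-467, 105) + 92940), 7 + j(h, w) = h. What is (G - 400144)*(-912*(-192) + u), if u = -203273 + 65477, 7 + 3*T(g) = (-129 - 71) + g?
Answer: -151984361138160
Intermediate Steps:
j(h, w) = -7 + h
T(g) = -69 + g/3 (T(g) = -7/3 + ((-129 - 71) + g)/3 = -7/3 + (-200 + g)/3 = -7/3 + (-200/3 + g/3) = -69 + g/3)
u = -137796
G = -4073373876 (G = (-44105 + (-69 + (⅓)*364))*((-7 - 467) + 92940) = (-44105 + (-69 + 364/3))*(-474 + 92940) = (-44105 + 157/3)*92466 = -132158/3*92466 = -4073373876)
(G - 400144)*(-912*(-192) + u) = (-4073373876 - 400144)*(-912*(-192) - 137796) = -4073774020*(175104 - 137796) = -4073774020*37308 = -151984361138160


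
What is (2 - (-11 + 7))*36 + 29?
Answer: 245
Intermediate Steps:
(2 - (-11 + 7))*36 + 29 = (2 - 1*(-4))*36 + 29 = (2 + 4)*36 + 29 = 6*36 + 29 = 216 + 29 = 245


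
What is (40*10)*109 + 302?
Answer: 43902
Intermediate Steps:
(40*10)*109 + 302 = 400*109 + 302 = 43600 + 302 = 43902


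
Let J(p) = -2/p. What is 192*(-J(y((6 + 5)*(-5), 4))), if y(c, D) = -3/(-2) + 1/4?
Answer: 1536/7 ≈ 219.43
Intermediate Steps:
y(c, D) = 7/4 (y(c, D) = -3*(-½) + 1*(¼) = 3/2 + ¼ = 7/4)
192*(-J(y((6 + 5)*(-5), 4))) = 192*(-(-2)/7/4) = 192*(-(-2)*4/7) = 192*(-1*(-8/7)) = 192*(8/7) = 1536/7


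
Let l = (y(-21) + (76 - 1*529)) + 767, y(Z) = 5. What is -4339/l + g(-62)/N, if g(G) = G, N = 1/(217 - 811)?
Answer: 11743793/319 ≈ 36814.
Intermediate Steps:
N = -1/594 (N = 1/(-594) = -1/594 ≈ -0.0016835)
l = 319 (l = (5 + (76 - 1*529)) + 767 = (5 + (76 - 529)) + 767 = (5 - 453) + 767 = -448 + 767 = 319)
-4339/l + g(-62)/N = -4339/319 - 62/(-1/594) = -4339*1/319 - 62*(-594) = -4339/319 + 36828 = 11743793/319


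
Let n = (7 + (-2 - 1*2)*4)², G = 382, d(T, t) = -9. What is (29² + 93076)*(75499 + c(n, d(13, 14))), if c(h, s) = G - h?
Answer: 7118908600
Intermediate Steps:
n = 81 (n = (7 + (-2 - 2)*4)² = (7 - 4*4)² = (7 - 16)² = (-9)² = 81)
c(h, s) = 382 - h
(29² + 93076)*(75499 + c(n, d(13, 14))) = (29² + 93076)*(75499 + (382 - 1*81)) = (841 + 93076)*(75499 + (382 - 81)) = 93917*(75499 + 301) = 93917*75800 = 7118908600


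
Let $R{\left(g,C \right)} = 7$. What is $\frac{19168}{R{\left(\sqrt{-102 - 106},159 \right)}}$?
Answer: $\frac{19168}{7} \approx 2738.3$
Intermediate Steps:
$\frac{19168}{R{\left(\sqrt{-102 - 106},159 \right)}} = \frac{19168}{7}$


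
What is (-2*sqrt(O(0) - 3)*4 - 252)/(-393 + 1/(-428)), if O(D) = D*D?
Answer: 107856/168205 + 3424*I*sqrt(3)/168205 ≈ 0.64122 + 0.035258*I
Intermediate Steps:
O(D) = D**2
(-2*sqrt(O(0) - 3)*4 - 252)/(-393 + 1/(-428)) = (-2*sqrt(0**2 - 3)*4 - 252)/(-393 + 1/(-428)) = (-2*sqrt(0 - 3)*4 - 252)/(-393 - 1/428) = (-2*I*sqrt(3)*4 - 252)/(-168205/428) = (-2*I*sqrt(3)*4 - 252)*(-428/168205) = (-8*I*sqrt(3) - 252)*(-428/168205) = (-252 - 8*I*sqrt(3))*(-428/168205) = 107856/168205 + 3424*I*sqrt(3)/168205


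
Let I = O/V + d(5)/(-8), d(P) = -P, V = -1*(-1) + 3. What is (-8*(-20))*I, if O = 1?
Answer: 140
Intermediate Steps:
V = 4 (V = 1 + 3 = 4)
I = 7/8 (I = 1/4 - 1*5/(-8) = 1*(¼) - 5*(-⅛) = ¼ + 5/8 = 7/8 ≈ 0.87500)
(-8*(-20))*I = -8*(-20)*(7/8) = 160*(7/8) = 140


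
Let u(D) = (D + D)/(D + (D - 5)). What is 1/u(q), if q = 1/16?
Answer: -39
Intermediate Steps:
q = 1/16 ≈ 0.062500
u(D) = 2*D/(-5 + 2*D) (u(D) = (2*D)/(D + (-5 + D)) = (2*D)/(-5 + 2*D) = 2*D/(-5 + 2*D))
1/u(q) = 1/(2*(1/16)/(-5 + 2*(1/16))) = 1/(2*(1/16)/(-5 + ⅛)) = 1/(2*(1/16)/(-39/8)) = 1/(2*(1/16)*(-8/39)) = 1/(-1/39) = -39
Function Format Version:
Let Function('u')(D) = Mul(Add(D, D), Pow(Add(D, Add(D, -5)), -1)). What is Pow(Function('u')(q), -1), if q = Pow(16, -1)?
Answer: -39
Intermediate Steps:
q = Rational(1, 16) ≈ 0.062500
Function('u')(D) = Mul(2, D, Pow(Add(-5, Mul(2, D)), -1)) (Function('u')(D) = Mul(Mul(2, D), Pow(Add(D, Add(-5, D)), -1)) = Mul(Mul(2, D), Pow(Add(-5, Mul(2, D)), -1)) = Mul(2, D, Pow(Add(-5, Mul(2, D)), -1)))
Pow(Function('u')(q), -1) = Pow(Mul(2, Rational(1, 16), Pow(Add(-5, Mul(2, Rational(1, 16))), -1)), -1) = Pow(Mul(2, Rational(1, 16), Pow(Add(-5, Rational(1, 8)), -1)), -1) = Pow(Mul(2, Rational(1, 16), Pow(Rational(-39, 8), -1)), -1) = Pow(Mul(2, Rational(1, 16), Rational(-8, 39)), -1) = Pow(Rational(-1, 39), -1) = -39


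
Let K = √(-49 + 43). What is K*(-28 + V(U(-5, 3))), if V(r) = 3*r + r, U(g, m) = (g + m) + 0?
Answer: -36*I*√6 ≈ -88.182*I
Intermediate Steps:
U(g, m) = g + m
K = I*√6 (K = √(-6) = I*√6 ≈ 2.4495*I)
V(r) = 4*r
K*(-28 + V(U(-5, 3))) = (I*√6)*(-28 + 4*(-5 + 3)) = (I*√6)*(-28 + 4*(-2)) = (I*√6)*(-28 - 8) = (I*√6)*(-36) = -36*I*√6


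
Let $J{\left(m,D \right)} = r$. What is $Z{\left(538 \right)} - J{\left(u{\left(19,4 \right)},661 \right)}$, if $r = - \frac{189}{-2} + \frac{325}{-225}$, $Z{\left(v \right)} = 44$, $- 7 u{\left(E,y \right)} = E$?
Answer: $- \frac{883}{18} \approx -49.056$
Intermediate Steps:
$u{\left(E,y \right)} = - \frac{E}{7}$
$r = \frac{1675}{18}$ ($r = \left(-189\right) \left(- \frac{1}{2}\right) + 325 \left(- \frac{1}{225}\right) = \frac{189}{2} - \frac{13}{9} = \frac{1675}{18} \approx 93.056$)
$J{\left(m,D \right)} = \frac{1675}{18}$
$Z{\left(538 \right)} - J{\left(u{\left(19,4 \right)},661 \right)} = 44 - \frac{1675}{18} = - \frac{883}{18}$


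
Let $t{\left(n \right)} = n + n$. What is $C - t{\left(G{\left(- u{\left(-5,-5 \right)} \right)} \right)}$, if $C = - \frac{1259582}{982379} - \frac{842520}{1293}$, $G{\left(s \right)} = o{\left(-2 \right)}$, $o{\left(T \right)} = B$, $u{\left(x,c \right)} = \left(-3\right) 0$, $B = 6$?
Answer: $- \frac{281515062390}{423405349} \approx -664.88$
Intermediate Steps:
$u{\left(x,c \right)} = 0$
$o{\left(T \right)} = 6$
$G{\left(s \right)} = 6$
$t{\left(n \right)} = 2 n$
$C = - \frac{276434198202}{423405349}$ ($C = \left(-1259582\right) \frac{1}{982379} - \frac{280840}{431} = - \frac{1259582}{982379} - \frac{280840}{431} = - \frac{276434198202}{423405349} \approx -652.88$)
$C - t{\left(G{\left(- u{\left(-5,-5 \right)} \right)} \right)} = - \frac{276434198202}{423405349} - 2 \cdot 6 = - \frac{276434198202}{423405349} - 12 = - \frac{281515062390}{423405349}$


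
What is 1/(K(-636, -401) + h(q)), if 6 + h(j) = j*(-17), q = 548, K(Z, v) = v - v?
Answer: -1/9322 ≈ -0.00010727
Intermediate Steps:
K(Z, v) = 0
h(j) = -6 - 17*j (h(j) = -6 + j*(-17) = -6 - 17*j)
1/(K(-636, -401) + h(q)) = 1/(0 + (-6 - 17*548)) = 1/(0 + (-6 - 9316)) = 1/(0 - 9322) = 1/(-9322) = -1/9322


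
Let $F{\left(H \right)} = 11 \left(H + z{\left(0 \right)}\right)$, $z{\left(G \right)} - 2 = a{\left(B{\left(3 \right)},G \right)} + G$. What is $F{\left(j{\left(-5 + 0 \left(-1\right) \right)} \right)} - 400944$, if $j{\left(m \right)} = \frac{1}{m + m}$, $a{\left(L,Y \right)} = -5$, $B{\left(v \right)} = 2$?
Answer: $- \frac{4009781}{10} \approx -4.0098 \cdot 10^{5}$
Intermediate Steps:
$j{\left(m \right)} = \frac{1}{2 m}$
$z{\left(G \right)} = -3 + G$ ($z{\left(G \right)} = 2 + \left(-5 + G\right) = -3 + G$)
$F{\left(H \right)} = -33 + 11 H$ ($F{\left(H \right)} = 11 \left(H + \left(-3 + 0\right)\right) = 11 \left(H - 3\right) = 11 \left(-3 + H\right) = -33 + 11 H$)
$F{\left(j{\left(-5 + 0 \left(-1\right) \right)} \right)} - 400944 = \left(-33 + 11 \frac{1}{2 \left(-5 + 0 \left(-1\right)\right)}\right) - 400944 = \left(-33 + 11 \frac{1}{2 \left(-5 + 0\right)}\right) - 400944 = \left(-33 + 11 \frac{1}{2 \left(-5\right)}\right) - 400944 = \left(-33 + 11 \cdot \frac{1}{2} \left(- \frac{1}{5}\right)\right) - 400944 = \left(-33 + 11 \left(- \frac{1}{10}\right)\right) - 400944 = \left(-33 - \frac{11}{10}\right) - 400944 = - \frac{341}{10} - 400944 = - \frac{4009781}{10}$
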